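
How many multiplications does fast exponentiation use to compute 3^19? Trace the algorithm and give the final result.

Computing 3^19 by squaring (build up from 3^1; each line after the first costs one multiplication):

3^1 = 3
3^2 = (3^1)^2 = 3^2 = 9
3^4 = (3^2)^2 = 9^2 = 81
3^8 = (3^4)^2 = 81^2 = 6561
3^9 = 3 * 3^8 = 3 * 6561 = 19683
3^18 = (3^9)^2 = 19683^2 = 387420489
3^19 = 3 * 3^18 = 3 * 387420489 = 1162261467

Result: 1162261467
Multiplications needed: 6 (6 lines after 3^1)

3^19 = 1162261467. Using exponentiation by squaring, this requires 6 multiplications. The key idea: if the exponent is even, square the half-power; if odd, multiply by the base once.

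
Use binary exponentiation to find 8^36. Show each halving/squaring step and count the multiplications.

Computing 8^36 by squaring (build up from 8^1; each line after the first costs one multiplication):

8^1 = 8
8^2 = (8^1)^2 = 8^2 = 64
8^4 = (8^2)^2 = 64^2 = 4096
8^8 = (8^4)^2 = 4096^2 = 16777216
8^9 = 8 * 8^8 = 8 * 16777216 = 134217728
8^18 = (8^9)^2 = 134217728^2 = 18014398509481984
8^36 = (8^18)^2 = 18014398509481984^2 = 324518553658426726783156020576256

Result: 324518553658426726783156020576256
Multiplications needed: 6 (6 lines after 8^1)

8^36 = 324518553658426726783156020576256. Using exponentiation by squaring, this requires 6 multiplications. The key idea: if the exponent is even, square the half-power; if odd, multiply by the base once.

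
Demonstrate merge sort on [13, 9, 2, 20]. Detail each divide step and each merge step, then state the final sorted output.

Merge sort trace:

Split: [13, 9, 2, 20] -> [13, 9] and [2, 20]
  Split: [13, 9] -> [13] and [9]
  Merge: [13] + [9] -> [9, 13]
  Split: [2, 20] -> [2] and [20]
  Merge: [2] + [20] -> [2, 20]
Merge: [9, 13] + [2, 20] -> [2, 9, 13, 20]

Final sorted array: [2, 9, 13, 20]

The merge sort proceeds by recursively splitting the array and merging sorted halves.
After all merges, the sorted array is [2, 9, 13, 20].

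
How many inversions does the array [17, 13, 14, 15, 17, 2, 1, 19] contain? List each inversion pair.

Finding inversions in [17, 13, 14, 15, 17, 2, 1, 19]:

(0, 1): arr[0]=17 > arr[1]=13
(0, 2): arr[0]=17 > arr[2]=14
(0, 3): arr[0]=17 > arr[3]=15
(0, 5): arr[0]=17 > arr[5]=2
(0, 6): arr[0]=17 > arr[6]=1
(1, 5): arr[1]=13 > arr[5]=2
(1, 6): arr[1]=13 > arr[6]=1
(2, 5): arr[2]=14 > arr[5]=2
(2, 6): arr[2]=14 > arr[6]=1
(3, 5): arr[3]=15 > arr[5]=2
(3, 6): arr[3]=15 > arr[6]=1
(4, 5): arr[4]=17 > arr[5]=2
(4, 6): arr[4]=17 > arr[6]=1
(5, 6): arr[5]=2 > arr[6]=1

Total inversions: 14

The array has 14 inversion(s): (0,1), (0,2), (0,3), (0,5), (0,6), (1,5), (1,6), (2,5), (2,6), (3,5), (3,6), (4,5), (4,6), (5,6). Each pair (i,j) satisfies i < j and arr[i] > arr[j].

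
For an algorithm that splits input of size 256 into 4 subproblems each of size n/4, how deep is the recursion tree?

For divide and conquer with division factor 4:

Problem sizes at each level:
Level 0: 256
Level 1: 64
Level 2: 16
Level 3: 4
Level 4: 1

The root is level 0 and the size-1 base case is level 4 (the tree spans levels 0 through 4, i.e. 5 levels counting the root), so the depth is the number of divisions: log_4(256) = 4

The recursion tree depth is log_4(256) = 4. At each level, the problem size is divided by 4, so it takes 4 divisions to reduce to a base case of size 1. The algorithm makes 4 recursive calls at each level.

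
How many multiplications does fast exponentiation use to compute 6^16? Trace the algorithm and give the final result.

Computing 6^16 by squaring (build up from 6^1; each line after the first costs one multiplication):

6^1 = 6
6^2 = (6^1)^2 = 6^2 = 36
6^4 = (6^2)^2 = 36^2 = 1296
6^8 = (6^4)^2 = 1296^2 = 1679616
6^16 = (6^8)^2 = 1679616^2 = 2821109907456

Result: 2821109907456
Multiplications needed: 4 (4 lines after 6^1)

6^16 = 2821109907456. Using exponentiation by squaring, this requires 4 multiplications. The key idea: if the exponent is even, square the half-power; if odd, multiply by the base once.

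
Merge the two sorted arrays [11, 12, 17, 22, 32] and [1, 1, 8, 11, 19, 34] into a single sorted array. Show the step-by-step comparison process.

Merging process:

Compare 11 vs 1: take 1 from right. Merged: [1]
Compare 11 vs 1: take 1 from right. Merged: [1, 1]
Compare 11 vs 8: take 8 from right. Merged: [1, 1, 8]
Compare 11 vs 11: take 11 from left. Merged: [1, 1, 8, 11]
Compare 12 vs 11: take 11 from right. Merged: [1, 1, 8, 11, 11]
Compare 12 vs 19: take 12 from left. Merged: [1, 1, 8, 11, 11, 12]
Compare 17 vs 19: take 17 from left. Merged: [1, 1, 8, 11, 11, 12, 17]
Compare 22 vs 19: take 19 from right. Merged: [1, 1, 8, 11, 11, 12, 17, 19]
Compare 22 vs 34: take 22 from left. Merged: [1, 1, 8, 11, 11, 12, 17, 19, 22]
Compare 32 vs 34: take 32 from left. Merged: [1, 1, 8, 11, 11, 12, 17, 19, 22, 32]
Append remaining from right: [34]. Merged: [1, 1, 8, 11, 11, 12, 17, 19, 22, 32, 34]

Final merged array: [1, 1, 8, 11, 11, 12, 17, 19, 22, 32, 34]
Total comparisons: 10

The merged array is [1, 1, 8, 11, 11, 12, 17, 19, 22, 32, 34], requiring 10 comparisons. The merge step runs in O(n) time where n is the total number of elements.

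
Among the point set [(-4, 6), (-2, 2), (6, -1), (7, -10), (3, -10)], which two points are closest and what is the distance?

Computing all pairwise distances among 5 points:

d((-4, 6), (-2, 2)) = 4.4721
d((-4, 6), (6, -1)) = 12.2066
d((-4, 6), (7, -10)) = 19.4165
d((-4, 6), (3, -10)) = 17.4642
d((-2, 2), (6, -1)) = 8.544
d((-2, 2), (7, -10)) = 15.0
d((-2, 2), (3, -10)) = 13.0
d((6, -1), (7, -10)) = 9.0554
d((6, -1), (3, -10)) = 9.4868
d((7, -10), (3, -10)) = 4.0 <-- minimum

Closest pair: (7, -10) and (3, -10) with distance 4.0

The closest pair is (7, -10) and (3, -10) with Euclidean distance 4.0. For 5 points, brute-force pairwise comparison is shown above. For large n, the divide-and-conquer algorithm (sort by x, recurse on halves, check the dividing strip) achieves O(n log n).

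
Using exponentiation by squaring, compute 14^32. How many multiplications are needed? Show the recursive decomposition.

Computing 14^32 by squaring (build up from 14^1; each line after the first costs one multiplication):

14^1 = 14
14^2 = (14^1)^2 = 14^2 = 196
14^4 = (14^2)^2 = 196^2 = 38416
14^8 = (14^4)^2 = 38416^2 = 1475789056
14^16 = (14^8)^2 = 1475789056^2 = 2177953337809371136
14^32 = (14^16)^2 = 2177953337809371136^2 = 4743480741674980702700443299789930496

Result: 4743480741674980702700443299789930496
Multiplications needed: 5 (5 lines after 14^1)

14^32 = 4743480741674980702700443299789930496. Using exponentiation by squaring, this requires 5 multiplications. The key idea: if the exponent is even, square the half-power; if odd, multiply by the base once.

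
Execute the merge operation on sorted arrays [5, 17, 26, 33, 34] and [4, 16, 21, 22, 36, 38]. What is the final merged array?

Merging process:

Compare 5 vs 4: take 4 from right. Merged: [4]
Compare 5 vs 16: take 5 from left. Merged: [4, 5]
Compare 17 vs 16: take 16 from right. Merged: [4, 5, 16]
Compare 17 vs 21: take 17 from left. Merged: [4, 5, 16, 17]
Compare 26 vs 21: take 21 from right. Merged: [4, 5, 16, 17, 21]
Compare 26 vs 22: take 22 from right. Merged: [4, 5, 16, 17, 21, 22]
Compare 26 vs 36: take 26 from left. Merged: [4, 5, 16, 17, 21, 22, 26]
Compare 33 vs 36: take 33 from left. Merged: [4, 5, 16, 17, 21, 22, 26, 33]
Compare 34 vs 36: take 34 from left. Merged: [4, 5, 16, 17, 21, 22, 26, 33, 34]
Append remaining from right: [36, 38]. Merged: [4, 5, 16, 17, 21, 22, 26, 33, 34, 36, 38]

Final merged array: [4, 5, 16, 17, 21, 22, 26, 33, 34, 36, 38]
Total comparisons: 9

The merged array is [4, 5, 16, 17, 21, 22, 26, 33, 34, 36, 38], requiring 9 comparisons. The merge step runs in O(n) time where n is the total number of elements.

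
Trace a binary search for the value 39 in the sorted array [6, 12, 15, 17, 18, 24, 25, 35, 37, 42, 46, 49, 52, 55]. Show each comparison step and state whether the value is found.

Binary search for 39 in [6, 12, 15, 17, 18, 24, 25, 35, 37, 42, 46, 49, 52, 55]:

lo=0, hi=13, mid=6, arr[mid]=25 -> 25 < 39, search right half
lo=7, hi=13, mid=10, arr[mid]=46 -> 46 > 39, search left half
lo=7, hi=9, mid=8, arr[mid]=37 -> 37 < 39, search right half
lo=9, hi=9, mid=9, arr[mid]=42 -> 42 > 39, search left half
lo=9 > hi=8, target 39 not found

Binary search determines that 39 is not in the array after 4 comparisons. The search space was exhausted without finding the target.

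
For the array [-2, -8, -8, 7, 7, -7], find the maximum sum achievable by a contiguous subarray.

Using Kadane's algorithm on [-2, -8, -8, 7, 7, -7]:

Scanning through the array:
Position 1 (value -8): max_ending_here = -8, max_so_far = -2
Position 2 (value -8): max_ending_here = -8, max_so_far = -2
Position 3 (value 7): max_ending_here = 7, max_so_far = 7
Position 4 (value 7): max_ending_here = 14, max_so_far = 14
Position 5 (value -7): max_ending_here = 7, max_so_far = 14

Maximum subarray: [7, 7]
Maximum sum: 14

The maximum subarray is [7, 7] with sum 14. This subarray runs from index 3 to index 4.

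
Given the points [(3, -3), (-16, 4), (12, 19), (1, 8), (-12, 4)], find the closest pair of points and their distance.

Computing all pairwise distances among 5 points:

d((3, -3), (-16, 4)) = 20.2485
d((3, -3), (12, 19)) = 23.7697
d((3, -3), (1, 8)) = 11.1803
d((3, -3), (-12, 4)) = 16.5529
d((-16, 4), (12, 19)) = 31.7648
d((-16, 4), (1, 8)) = 17.4642
d((-16, 4), (-12, 4)) = 4.0 <-- minimum
d((12, 19), (1, 8)) = 15.5563
d((12, 19), (-12, 4)) = 28.3019
d((1, 8), (-12, 4)) = 13.6015

Closest pair: (-16, 4) and (-12, 4) with distance 4.0

The closest pair is (-16, 4) and (-12, 4) with Euclidean distance 4.0. For 5 points, brute-force pairwise comparison is shown above. For large n, the divide-and-conquer algorithm (sort by x, recurse on halves, check the dividing strip) achieves O(n log n).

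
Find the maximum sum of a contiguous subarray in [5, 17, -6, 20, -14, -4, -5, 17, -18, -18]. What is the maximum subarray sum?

Using Kadane's algorithm on [5, 17, -6, 20, -14, -4, -5, 17, -18, -18]:

Scanning through the array:
Position 1 (value 17): max_ending_here = 22, max_so_far = 22
Position 2 (value -6): max_ending_here = 16, max_so_far = 22
Position 3 (value 20): max_ending_here = 36, max_so_far = 36
Position 4 (value -14): max_ending_here = 22, max_so_far = 36
Position 5 (value -4): max_ending_here = 18, max_so_far = 36
Position 6 (value -5): max_ending_here = 13, max_so_far = 36
Position 7 (value 17): max_ending_here = 30, max_so_far = 36
Position 8 (value -18): max_ending_here = 12, max_so_far = 36
Position 9 (value -18): max_ending_here = -6, max_so_far = 36

Maximum subarray: [5, 17, -6, 20]
Maximum sum: 36

The maximum subarray is [5, 17, -6, 20] with sum 36. This subarray runs from index 0 to index 3.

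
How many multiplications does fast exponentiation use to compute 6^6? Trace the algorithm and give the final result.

Computing 6^6 by squaring (build up from 6^1; each line after the first costs one multiplication):

6^1 = 6
6^2 = (6^1)^2 = 6^2 = 36
6^3 = 6 * 6^2 = 6 * 36 = 216
6^6 = (6^3)^2 = 216^2 = 46656

Result: 46656
Multiplications needed: 3 (3 lines after 6^1)

6^6 = 46656. Using exponentiation by squaring, this requires 3 multiplications. The key idea: if the exponent is even, square the half-power; if odd, multiply by the base once.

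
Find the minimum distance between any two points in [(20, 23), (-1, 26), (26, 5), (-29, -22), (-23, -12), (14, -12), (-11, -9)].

Computing all pairwise distances among 7 points:

d((20, 23), (-1, 26)) = 21.2132
d((20, 23), (26, 5)) = 18.9737
d((20, 23), (-29, -22)) = 66.5282
d((20, 23), (-23, -12)) = 55.4437
d((20, 23), (14, -12)) = 35.5106
d((20, 23), (-11, -9)) = 44.5533
d((-1, 26), (26, 5)) = 34.2053
d((-1, 26), (-29, -22)) = 55.5698
d((-1, 26), (-23, -12)) = 43.909
d((-1, 26), (14, -12)) = 40.8534
d((-1, 26), (-11, -9)) = 36.4005
d((26, 5), (-29, -22)) = 61.2699
d((26, 5), (-23, -12)) = 51.8652
d((26, 5), (14, -12)) = 20.8087
d((26, 5), (-11, -9)) = 39.5601
d((-29, -22), (-23, -12)) = 11.6619 <-- minimum
d((-29, -22), (14, -12)) = 44.1475
d((-29, -22), (-11, -9)) = 22.2036
d((-23, -12), (14, -12)) = 37.0
d((-23, -12), (-11, -9)) = 12.3693
d((14, -12), (-11, -9)) = 25.1794

Closest pair: (-29, -22) and (-23, -12) with distance 11.6619

The closest pair is (-29, -22) and (-23, -12) with Euclidean distance 11.6619. For 7 points, brute-force pairwise comparison is shown above. For large n, the divide-and-conquer algorithm (sort by x, recurse on halves, check the dividing strip) achieves O(n log n).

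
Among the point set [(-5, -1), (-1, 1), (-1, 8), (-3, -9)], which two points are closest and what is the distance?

Computing all pairwise distances among 4 points:

d((-5, -1), (-1, 1)) = 4.4721 <-- minimum
d((-5, -1), (-1, 8)) = 9.8489
d((-5, -1), (-3, -9)) = 8.2462
d((-1, 1), (-1, 8)) = 7.0
d((-1, 1), (-3, -9)) = 10.198
d((-1, 8), (-3, -9)) = 17.1172

Closest pair: (-5, -1) and (-1, 1) with distance 4.4721

The closest pair is (-5, -1) and (-1, 1) with Euclidean distance 4.4721. For 4 points, brute-force pairwise comparison is shown above. For large n, the divide-and-conquer algorithm (sort by x, recurse on halves, check the dividing strip) achieves O(n log n).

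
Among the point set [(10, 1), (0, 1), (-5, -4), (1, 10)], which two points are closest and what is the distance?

Computing all pairwise distances among 4 points:

d((10, 1), (0, 1)) = 10.0
d((10, 1), (-5, -4)) = 15.8114
d((10, 1), (1, 10)) = 12.7279
d((0, 1), (-5, -4)) = 7.0711 <-- minimum
d((0, 1), (1, 10)) = 9.0554
d((-5, -4), (1, 10)) = 15.2315

Closest pair: (0, 1) and (-5, -4) with distance 7.0711

The closest pair is (0, 1) and (-5, -4) with Euclidean distance 7.0711. For 4 points, brute-force pairwise comparison is shown above. For large n, the divide-and-conquer algorithm (sort by x, recurse on halves, check the dividing strip) achieves O(n log n).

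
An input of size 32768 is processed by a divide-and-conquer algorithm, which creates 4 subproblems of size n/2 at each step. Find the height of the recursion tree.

For divide and conquer with division factor 2:

Problem sizes at each level:
Level 0: 32768
Level 1: 16384
Level 2: 8192
Level 3: 4096
Level 4: 2048
Level 5: 1024
Level 6: 512
Level 7: 256
Level 8: 128
Level 9: 64
Level 10: 32
Level 11: 16
Level 12: 8
Level 13: 4
Level 14: 2
Level 15: 1

The root is level 0 and the size-1 base case is level 15 (the tree spans levels 0 through 15, i.e. 16 levels counting the root), so the depth is the number of divisions: log_2(32768) = 15

The recursion tree depth is log_2(32768) = 15. At each level, the problem size is divided by 2, so it takes 15 divisions to reduce to a base case of size 1. The algorithm makes 4 recursive calls at each level.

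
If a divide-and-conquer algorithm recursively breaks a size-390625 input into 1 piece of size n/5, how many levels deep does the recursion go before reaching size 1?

For divide and conquer with division factor 5:

Problem sizes at each level:
Level 0: 390625
Level 1: 78125
Level 2: 15625
Level 3: 3125
Level 4: 625
Level 5: 125
Level 6: 25
Level 7: 5
Level 8: 1

The root is level 0 and the size-1 base case is level 8 (the tree spans levels 0 through 8, i.e. 9 levels counting the root), so the depth is the number of divisions: log_5(390625) = 8

The recursion tree depth is log_5(390625) = 8. At each level, the problem size is divided by 5, so it takes 8 divisions to reduce to a base case of size 1. The algorithm makes 1 recursive call at each level.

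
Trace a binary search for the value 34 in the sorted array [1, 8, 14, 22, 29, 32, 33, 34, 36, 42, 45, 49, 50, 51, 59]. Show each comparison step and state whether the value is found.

Binary search for 34 in [1, 8, 14, 22, 29, 32, 33, 34, 36, 42, 45, 49, 50, 51, 59]:

lo=0, hi=14, mid=7, arr[mid]=34 -> Found target at index 7!

Binary search finds 34 at index 7 after 1 comparisons. The search repeatedly halves the search space by comparing with the middle element.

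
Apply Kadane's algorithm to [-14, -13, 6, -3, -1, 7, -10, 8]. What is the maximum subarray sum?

Using Kadane's algorithm on [-14, -13, 6, -3, -1, 7, -10, 8]:

Scanning through the array:
Position 1 (value -13): max_ending_here = -13, max_so_far = -13
Position 2 (value 6): max_ending_here = 6, max_so_far = 6
Position 3 (value -3): max_ending_here = 3, max_so_far = 6
Position 4 (value -1): max_ending_here = 2, max_so_far = 6
Position 5 (value 7): max_ending_here = 9, max_so_far = 9
Position 6 (value -10): max_ending_here = -1, max_so_far = 9
Position 7 (value 8): max_ending_here = 8, max_so_far = 9

Maximum subarray: [6, -3, -1, 7]
Maximum sum: 9

The maximum subarray is [6, -3, -1, 7] with sum 9. This subarray runs from index 2 to index 5.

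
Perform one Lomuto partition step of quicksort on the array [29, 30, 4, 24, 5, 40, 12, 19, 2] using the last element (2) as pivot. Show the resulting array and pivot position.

Lomuto partition with pivot = 2:

Initial array: [29, 30, 4, 24, 5, 40, 12, 19, 2]

arr[0]=29 > 2: no swap
arr[1]=30 > 2: no swap
arr[2]=4 > 2: no swap
arr[3]=24 > 2: no swap
arr[4]=5 > 2: no swap
arr[5]=40 > 2: no swap
arr[6]=12 > 2: no swap
arr[7]=19 > 2: no swap

Place pivot at position 0: [2, 30, 4, 24, 5, 40, 12, 19, 29]
Pivot position: 0

After partitioning with pivot 2, the array becomes [2, 30, 4, 24, 5, 40, 12, 19, 29]. The pivot is placed at index 0. All elements to the left of the pivot are <= 2, and all elements to the right are > 2.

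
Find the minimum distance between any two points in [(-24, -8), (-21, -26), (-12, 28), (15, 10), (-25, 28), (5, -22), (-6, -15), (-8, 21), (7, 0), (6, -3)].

Computing all pairwise distances among 10 points:

d((-24, -8), (-21, -26)) = 18.2483
d((-24, -8), (-12, 28)) = 37.9473
d((-24, -8), (15, 10)) = 42.9535
d((-24, -8), (-25, 28)) = 36.0139
d((-24, -8), (5, -22)) = 32.2025
d((-24, -8), (-6, -15)) = 19.3132
d((-24, -8), (-8, 21)) = 33.121
d((-24, -8), (7, 0)) = 32.0156
d((-24, -8), (6, -3)) = 30.4138
d((-21, -26), (-12, 28)) = 54.7449
d((-21, -26), (15, 10)) = 50.9117
d((-21, -26), (-25, 28)) = 54.1479
d((-21, -26), (5, -22)) = 26.3059
d((-21, -26), (-6, -15)) = 18.6011
d((-21, -26), (-8, 21)) = 48.7647
d((-21, -26), (7, 0)) = 38.2099
d((-21, -26), (6, -3)) = 35.4683
d((-12, 28), (15, 10)) = 32.45
d((-12, 28), (-25, 28)) = 13.0
d((-12, 28), (5, -22)) = 52.811
d((-12, 28), (-6, -15)) = 43.4166
d((-12, 28), (-8, 21)) = 8.0623
d((-12, 28), (7, 0)) = 33.8378
d((-12, 28), (6, -3)) = 35.8469
d((15, 10), (-25, 28)) = 43.8634
d((15, 10), (5, -22)) = 33.5261
d((15, 10), (-6, -15)) = 32.6497
d((15, 10), (-8, 21)) = 25.4951
d((15, 10), (7, 0)) = 12.8062
d((15, 10), (6, -3)) = 15.8114
d((-25, 28), (5, -22)) = 58.3095
d((-25, 28), (-6, -15)) = 47.0106
d((-25, 28), (-8, 21)) = 18.3848
d((-25, 28), (7, 0)) = 42.5206
d((-25, 28), (6, -3)) = 43.8406
d((5, -22), (-6, -15)) = 13.0384
d((5, -22), (-8, 21)) = 44.9222
d((5, -22), (7, 0)) = 22.0907
d((5, -22), (6, -3)) = 19.0263
d((-6, -15), (-8, 21)) = 36.0555
d((-6, -15), (7, 0)) = 19.8494
d((-6, -15), (6, -3)) = 16.9706
d((-8, 21), (7, 0)) = 25.807
d((-8, 21), (6, -3)) = 27.7849
d((7, 0), (6, -3)) = 3.1623 <-- minimum

Closest pair: (7, 0) and (6, -3) with distance 3.1623

The closest pair is (7, 0) and (6, -3) with Euclidean distance 3.1623. For 10 points, brute-force pairwise comparison is shown above. For large n, the divide-and-conquer algorithm (sort by x, recurse on halves, check the dividing strip) achieves O(n log n).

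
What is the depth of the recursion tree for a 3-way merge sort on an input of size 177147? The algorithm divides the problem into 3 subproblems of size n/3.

For divide and conquer with division factor 3:

Problem sizes at each level:
Level 0: 177147
Level 1: 59049
Level 2: 19683
Level 3: 6561
Level 4: 2187
Level 5: 729
Level 6: 243
Level 7: 81
Level 8: 27
Level 9: 9
Level 10: 3
Level 11: 1

The root is level 0 and the size-1 base case is level 11 (the tree spans levels 0 through 11, i.e. 12 levels counting the root), so the depth is the number of divisions: log_3(177147) = 11

The recursion tree depth is log_3(177147) = 11. At each level, the problem size is divided by 3, so it takes 11 divisions to reduce to a base case of size 1. The algorithm makes 3 recursive calls at each level.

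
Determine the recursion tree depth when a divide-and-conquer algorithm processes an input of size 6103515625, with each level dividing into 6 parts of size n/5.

For divide and conquer with division factor 5:

Problem sizes at each level:
Level 0: 6103515625
Level 1: 1220703125
Level 2: 244140625
Level 3: 48828125
Level 4: 9765625
Level 5: 1953125
Level 6: 390625
Level 7: 78125
Level 8: 15625
Level 9: 3125
Level 10: 625
Level 11: 125
Level 12: 25
Level 13: 5
Level 14: 1

The root is level 0 and the size-1 base case is level 14 (the tree spans levels 0 through 14, i.e. 15 levels counting the root), so the depth is the number of divisions: log_5(6103515625) = 14

The recursion tree depth is log_5(6103515625) = 14. At each level, the problem size is divided by 5, so it takes 14 divisions to reduce to a base case of size 1. The algorithm makes 6 recursive calls at each level.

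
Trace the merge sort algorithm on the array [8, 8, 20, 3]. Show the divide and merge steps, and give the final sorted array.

Merge sort trace:

Split: [8, 8, 20, 3] -> [8, 8] and [20, 3]
  Split: [8, 8] -> [8] and [8]
  Merge: [8] + [8] -> [8, 8]
  Split: [20, 3] -> [20] and [3]
  Merge: [20] + [3] -> [3, 20]
Merge: [8, 8] + [3, 20] -> [3, 8, 8, 20]

Final sorted array: [3, 8, 8, 20]

The merge sort proceeds by recursively splitting the array and merging sorted halves.
After all merges, the sorted array is [3, 8, 8, 20].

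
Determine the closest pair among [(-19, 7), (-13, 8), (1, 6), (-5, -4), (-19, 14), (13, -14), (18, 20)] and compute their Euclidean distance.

Computing all pairwise distances among 7 points:

d((-19, 7), (-13, 8)) = 6.0828 <-- minimum
d((-19, 7), (1, 6)) = 20.025
d((-19, 7), (-5, -4)) = 17.8045
d((-19, 7), (-19, 14)) = 7.0
d((-19, 7), (13, -14)) = 38.2753
d((-19, 7), (18, 20)) = 39.2173
d((-13, 8), (1, 6)) = 14.1421
d((-13, 8), (-5, -4)) = 14.4222
d((-13, 8), (-19, 14)) = 8.4853
d((-13, 8), (13, -14)) = 34.0588
d((-13, 8), (18, 20)) = 33.2415
d((1, 6), (-5, -4)) = 11.6619
d((1, 6), (-19, 14)) = 21.5407
d((1, 6), (13, -14)) = 23.3238
d((1, 6), (18, 20)) = 22.0227
d((-5, -4), (-19, 14)) = 22.8035
d((-5, -4), (13, -14)) = 20.5913
d((-5, -4), (18, 20)) = 33.2415
d((-19, 14), (13, -14)) = 42.5206
d((-19, 14), (18, 20)) = 37.4833
d((13, -14), (18, 20)) = 34.3657

Closest pair: (-19, 7) and (-13, 8) with distance 6.0828

The closest pair is (-19, 7) and (-13, 8) with Euclidean distance 6.0828. For 7 points, brute-force pairwise comparison is shown above. For large n, the divide-and-conquer algorithm (sort by x, recurse on halves, check the dividing strip) achieves O(n log n).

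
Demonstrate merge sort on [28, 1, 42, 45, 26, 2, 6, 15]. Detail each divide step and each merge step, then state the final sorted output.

Merge sort trace:

Split: [28, 1, 42, 45, 26, 2, 6, 15] -> [28, 1, 42, 45] and [26, 2, 6, 15]
  Split: [28, 1, 42, 45] -> [28, 1] and [42, 45]
    Split: [28, 1] -> [28] and [1]
    Merge: [28] + [1] -> [1, 28]
    Split: [42, 45] -> [42] and [45]
    Merge: [42] + [45] -> [42, 45]
  Merge: [1, 28] + [42, 45] -> [1, 28, 42, 45]
  Split: [26, 2, 6, 15] -> [26, 2] and [6, 15]
    Split: [26, 2] -> [26] and [2]
    Merge: [26] + [2] -> [2, 26]
    Split: [6, 15] -> [6] and [15]
    Merge: [6] + [15] -> [6, 15]
  Merge: [2, 26] + [6, 15] -> [2, 6, 15, 26]
Merge: [1, 28, 42, 45] + [2, 6, 15, 26] -> [1, 2, 6, 15, 26, 28, 42, 45]

Final sorted array: [1, 2, 6, 15, 26, 28, 42, 45]

The merge sort proceeds by recursively splitting the array and merging sorted halves.
After all merges, the sorted array is [1, 2, 6, 15, 26, 28, 42, 45].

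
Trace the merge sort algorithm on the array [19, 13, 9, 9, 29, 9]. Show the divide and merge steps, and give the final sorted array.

Merge sort trace:

Split: [19, 13, 9, 9, 29, 9] -> [19, 13, 9] and [9, 29, 9]
  Split: [19, 13, 9] -> [19] and [13, 9]
    Split: [13, 9] -> [13] and [9]
    Merge: [13] + [9] -> [9, 13]
  Merge: [19] + [9, 13] -> [9, 13, 19]
  Split: [9, 29, 9] -> [9] and [29, 9]
    Split: [29, 9] -> [29] and [9]
    Merge: [29] + [9] -> [9, 29]
  Merge: [9] + [9, 29] -> [9, 9, 29]
Merge: [9, 13, 19] + [9, 9, 29] -> [9, 9, 9, 13, 19, 29]

Final sorted array: [9, 9, 9, 13, 19, 29]

The merge sort proceeds by recursively splitting the array and merging sorted halves.
After all merges, the sorted array is [9, 9, 9, 13, 19, 29].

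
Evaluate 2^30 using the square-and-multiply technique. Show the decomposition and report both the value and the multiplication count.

Computing 2^30 by squaring (build up from 2^1; each line after the first costs one multiplication):

2^1 = 2
2^2 = (2^1)^2 = 2^2 = 4
2^3 = 2 * 2^2 = 2 * 4 = 8
2^6 = (2^3)^2 = 8^2 = 64
2^7 = 2 * 2^6 = 2 * 64 = 128
2^14 = (2^7)^2 = 128^2 = 16384
2^15 = 2 * 2^14 = 2 * 16384 = 32768
2^30 = (2^15)^2 = 32768^2 = 1073741824

Result: 1073741824
Multiplications needed: 7 (7 lines after 2^1)

2^30 = 1073741824. Using exponentiation by squaring, this requires 7 multiplications. The key idea: if the exponent is even, square the half-power; if odd, multiply by the base once.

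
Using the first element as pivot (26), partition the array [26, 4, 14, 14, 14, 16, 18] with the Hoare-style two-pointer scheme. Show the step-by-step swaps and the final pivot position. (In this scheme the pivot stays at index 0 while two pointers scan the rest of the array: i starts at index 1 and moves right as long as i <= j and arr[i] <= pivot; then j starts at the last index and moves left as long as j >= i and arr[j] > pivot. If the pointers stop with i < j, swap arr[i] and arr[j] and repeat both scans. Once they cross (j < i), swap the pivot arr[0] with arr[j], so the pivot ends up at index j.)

Hoare-style two-pointer partition with pivot = 26:

Initial array: [26, 4, 14, 14, 14, 16, 18]

Pointers start at i = 1, j = 6.
i ends at 7, j ends at 6: the pointers have crossed (j < i), so scanning stops.

Swap pivot arr[0] with arr[6] to place pivot at position 6: [18, 4, 14, 14, 14, 16, 26]
Pivot position: 6

After partitioning with pivot 26, the array becomes [18, 4, 14, 14, 14, 16, 26]. The pivot is placed at index 6. All elements to the left of the pivot are <= 26, and all elements to the right are > 26.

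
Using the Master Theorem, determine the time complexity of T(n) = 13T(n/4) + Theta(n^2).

Master Theorem for T(n) = 13T(n/4) + O(n^2):

a = 13, b = 4, c = 2
log_b(a) = log_4(13) = 1.8502

Case 3: c = 2 > log_4(13) = 1.8502
T(n) = O(n^2) = O(n^2)

For T(n) = 13T(n/4) + O(n^2): log_4(13) = 1.8502. This is Case 3 of the Master Theorem (c > log_b(a), work dominated by root), giving O(n^2).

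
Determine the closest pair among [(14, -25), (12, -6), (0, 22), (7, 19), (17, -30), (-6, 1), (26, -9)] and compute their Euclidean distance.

Computing all pairwise distances among 7 points:

d((14, -25), (12, -6)) = 19.105
d((14, -25), (0, 22)) = 49.0408
d((14, -25), (7, 19)) = 44.5533
d((14, -25), (17, -30)) = 5.831 <-- minimum
d((14, -25), (-6, 1)) = 32.8024
d((14, -25), (26, -9)) = 20.0
d((12, -6), (0, 22)) = 30.4631
d((12, -6), (7, 19)) = 25.4951
d((12, -6), (17, -30)) = 24.5153
d((12, -6), (-6, 1)) = 19.3132
d((12, -6), (26, -9)) = 14.3178
d((0, 22), (7, 19)) = 7.6158
d((0, 22), (17, -30)) = 54.7083
d((0, 22), (-6, 1)) = 21.8403
d((0, 22), (26, -9)) = 40.4599
d((7, 19), (17, -30)) = 50.01
d((7, 19), (-6, 1)) = 22.2036
d((7, 19), (26, -9)) = 33.8378
d((17, -30), (-6, 1)) = 38.6005
d((17, -30), (26, -9)) = 22.8473
d((-6, 1), (26, -9)) = 33.5261

Closest pair: (14, -25) and (17, -30) with distance 5.831

The closest pair is (14, -25) and (17, -30) with Euclidean distance 5.831. For 7 points, brute-force pairwise comparison is shown above. For large n, the divide-and-conquer algorithm (sort by x, recurse on halves, check the dividing strip) achieves O(n log n).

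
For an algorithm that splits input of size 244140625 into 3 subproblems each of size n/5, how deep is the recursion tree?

For divide and conquer with division factor 5:

Problem sizes at each level:
Level 0: 244140625
Level 1: 48828125
Level 2: 9765625
Level 3: 1953125
Level 4: 390625
Level 5: 78125
Level 6: 15625
Level 7: 3125
Level 8: 625
Level 9: 125
Level 10: 25
Level 11: 5
Level 12: 1

The root is level 0 and the size-1 base case is level 12 (the tree spans levels 0 through 12, i.e. 13 levels counting the root), so the depth is the number of divisions: log_5(244140625) = 12

The recursion tree depth is log_5(244140625) = 12. At each level, the problem size is divided by 5, so it takes 12 divisions to reduce to a base case of size 1. The algorithm makes 3 recursive calls at each level.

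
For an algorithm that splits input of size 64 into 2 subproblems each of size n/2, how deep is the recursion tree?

For divide and conquer with division factor 2:

Problem sizes at each level:
Level 0: 64
Level 1: 32
Level 2: 16
Level 3: 8
Level 4: 4
Level 5: 2
Level 6: 1

The root is level 0 and the size-1 base case is level 6 (the tree spans levels 0 through 6, i.e. 7 levels counting the root), so the depth is the number of divisions: log_2(64) = 6

The recursion tree depth is log_2(64) = 6. At each level, the problem size is divided by 2, so it takes 6 divisions to reduce to a base case of size 1. The algorithm makes 2 recursive calls at each level.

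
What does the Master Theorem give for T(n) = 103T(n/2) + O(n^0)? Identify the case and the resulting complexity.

Master Theorem for T(n) = 103T(n/2) + O(n^0):

a = 103, b = 2, c = 0
log_b(a) = log_2(103) = 6.6865

Case 1: c = 0 < log_2(103) = 6.6865
T(n) = O(n^(log_2 103))

For T(n) = 103T(n/2) + O(n^0): log_2(103) = 6.6865. This is Case 1 of the Master Theorem (c < log_b(a), work dominated by leaves), giving O(n^(log_2 103)).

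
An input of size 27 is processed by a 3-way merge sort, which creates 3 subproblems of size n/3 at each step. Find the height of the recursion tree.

For divide and conquer with division factor 3:

Problem sizes at each level:
Level 0: 27
Level 1: 9
Level 2: 3
Level 3: 1

The root is level 0 and the size-1 base case is level 3 (the tree spans levels 0 through 3, i.e. 4 levels counting the root), so the depth is the number of divisions: log_3(27) = 3

The recursion tree depth is log_3(27) = 3. At each level, the problem size is divided by 3, so it takes 3 divisions to reduce to a base case of size 1. The algorithm makes 3 recursive calls at each level.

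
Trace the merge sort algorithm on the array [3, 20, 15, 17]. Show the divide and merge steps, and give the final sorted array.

Merge sort trace:

Split: [3, 20, 15, 17] -> [3, 20] and [15, 17]
  Split: [3, 20] -> [3] and [20]
  Merge: [3] + [20] -> [3, 20]
  Split: [15, 17] -> [15] and [17]
  Merge: [15] + [17] -> [15, 17]
Merge: [3, 20] + [15, 17] -> [3, 15, 17, 20]

Final sorted array: [3, 15, 17, 20]

The merge sort proceeds by recursively splitting the array and merging sorted halves.
After all merges, the sorted array is [3, 15, 17, 20].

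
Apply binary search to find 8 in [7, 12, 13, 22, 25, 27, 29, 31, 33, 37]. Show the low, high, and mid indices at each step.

Binary search for 8 in [7, 12, 13, 22, 25, 27, 29, 31, 33, 37]:

lo=0, hi=9, mid=4, arr[mid]=25 -> 25 > 8, search left half
lo=0, hi=3, mid=1, arr[mid]=12 -> 12 > 8, search left half
lo=0, hi=0, mid=0, arr[mid]=7 -> 7 < 8, search right half
lo=1 > hi=0, target 8 not found

Binary search determines that 8 is not in the array after 3 comparisons. The search space was exhausted without finding the target.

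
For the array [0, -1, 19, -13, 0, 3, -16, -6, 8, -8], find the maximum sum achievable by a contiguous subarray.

Using Kadane's algorithm on [0, -1, 19, -13, 0, 3, -16, -6, 8, -8]:

Scanning through the array:
Position 1 (value -1): max_ending_here = -1, max_so_far = 0
Position 2 (value 19): max_ending_here = 19, max_so_far = 19
Position 3 (value -13): max_ending_here = 6, max_so_far = 19
Position 4 (value 0): max_ending_here = 6, max_so_far = 19
Position 5 (value 3): max_ending_here = 9, max_so_far = 19
Position 6 (value -16): max_ending_here = -7, max_so_far = 19
Position 7 (value -6): max_ending_here = -6, max_so_far = 19
Position 8 (value 8): max_ending_here = 8, max_so_far = 19
Position 9 (value -8): max_ending_here = 0, max_so_far = 19

Maximum subarray: [19]
Maximum sum: 19

The maximum subarray is [19] with sum 19. This subarray runs from index 2 to index 2.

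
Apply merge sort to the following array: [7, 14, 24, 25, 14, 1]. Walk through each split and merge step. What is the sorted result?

Merge sort trace:

Split: [7, 14, 24, 25, 14, 1] -> [7, 14, 24] and [25, 14, 1]
  Split: [7, 14, 24] -> [7] and [14, 24]
    Split: [14, 24] -> [14] and [24]
    Merge: [14] + [24] -> [14, 24]
  Merge: [7] + [14, 24] -> [7, 14, 24]
  Split: [25, 14, 1] -> [25] and [14, 1]
    Split: [14, 1] -> [14] and [1]
    Merge: [14] + [1] -> [1, 14]
  Merge: [25] + [1, 14] -> [1, 14, 25]
Merge: [7, 14, 24] + [1, 14, 25] -> [1, 7, 14, 14, 24, 25]

Final sorted array: [1, 7, 14, 14, 24, 25]

The merge sort proceeds by recursively splitting the array and merging sorted halves.
After all merges, the sorted array is [1, 7, 14, 14, 24, 25].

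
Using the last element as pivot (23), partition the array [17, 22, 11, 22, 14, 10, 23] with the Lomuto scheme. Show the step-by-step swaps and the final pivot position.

Lomuto partition with pivot = 23:

Initial array: [17, 22, 11, 22, 14, 10, 23]

arr[0]=17 <= 23: swap with position 0, array becomes [17, 22, 11, 22, 14, 10, 23]
arr[1]=22 <= 23: swap with position 1, array becomes [17, 22, 11, 22, 14, 10, 23]
arr[2]=11 <= 23: swap with position 2, array becomes [17, 22, 11, 22, 14, 10, 23]
arr[3]=22 <= 23: swap with position 3, array becomes [17, 22, 11, 22, 14, 10, 23]
arr[4]=14 <= 23: swap with position 4, array becomes [17, 22, 11, 22, 14, 10, 23]
arr[5]=10 <= 23: swap with position 5, array becomes [17, 22, 11, 22, 14, 10, 23]

Place pivot at position 6: [17, 22, 11, 22, 14, 10, 23]
Pivot position: 6

After partitioning with pivot 23, the array becomes [17, 22, 11, 22, 14, 10, 23]. The pivot is placed at index 6. All elements to the left of the pivot are <= 23, and all elements to the right are > 23.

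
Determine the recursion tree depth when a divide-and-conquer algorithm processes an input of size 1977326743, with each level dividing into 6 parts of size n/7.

For divide and conquer with division factor 7:

Problem sizes at each level:
Level 0: 1977326743
Level 1: 282475249
Level 2: 40353607
Level 3: 5764801
Level 4: 823543
Level 5: 117649
Level 6: 16807
Level 7: 2401
Level 8: 343
Level 9: 49
Level 10: 7
Level 11: 1

The root is level 0 and the size-1 base case is level 11 (the tree spans levels 0 through 11, i.e. 12 levels counting the root), so the depth is the number of divisions: log_7(1977326743) = 11

The recursion tree depth is log_7(1977326743) = 11. At each level, the problem size is divided by 7, so it takes 11 divisions to reduce to a base case of size 1. The algorithm makes 6 recursive calls at each level.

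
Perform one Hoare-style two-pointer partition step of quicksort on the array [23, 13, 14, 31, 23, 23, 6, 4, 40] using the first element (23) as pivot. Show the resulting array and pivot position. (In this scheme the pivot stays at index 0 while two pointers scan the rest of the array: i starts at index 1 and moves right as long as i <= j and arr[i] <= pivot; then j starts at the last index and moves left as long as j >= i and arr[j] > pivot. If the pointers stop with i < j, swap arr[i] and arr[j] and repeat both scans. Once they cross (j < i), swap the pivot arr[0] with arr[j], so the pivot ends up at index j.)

Hoare-style two-pointer partition with pivot = 23:

Initial array: [23, 13, 14, 31, 23, 23, 6, 4, 40]

Pointers start at i = 1, j = 8.
i stops at index 3 (arr[3]=31 > 23), j stops at index 7 (arr[7]=4 <= 23): swap arr[3] and arr[7], array becomes [23, 13, 14, 4, 23, 23, 6, 31, 40]
i ends at 7, j ends at 6: the pointers have crossed (j < i), so scanning stops.

Swap pivot arr[0] with arr[6] to place pivot at position 6: [6, 13, 14, 4, 23, 23, 23, 31, 40]
Pivot position: 6

After partitioning with pivot 23, the array becomes [6, 13, 14, 4, 23, 23, 23, 31, 40]. The pivot is placed at index 6. All elements to the left of the pivot are <= 23, and all elements to the right are > 23.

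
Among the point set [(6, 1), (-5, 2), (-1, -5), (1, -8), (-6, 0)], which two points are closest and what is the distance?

Computing all pairwise distances among 5 points:

d((6, 1), (-5, 2)) = 11.0454
d((6, 1), (-1, -5)) = 9.2195
d((6, 1), (1, -8)) = 10.2956
d((6, 1), (-6, 0)) = 12.0416
d((-5, 2), (-1, -5)) = 8.0623
d((-5, 2), (1, -8)) = 11.6619
d((-5, 2), (-6, 0)) = 2.2361 <-- minimum
d((-1, -5), (1, -8)) = 3.6056
d((-1, -5), (-6, 0)) = 7.0711
d((1, -8), (-6, 0)) = 10.6301

Closest pair: (-5, 2) and (-6, 0) with distance 2.2361

The closest pair is (-5, 2) and (-6, 0) with Euclidean distance 2.2361. For 5 points, brute-force pairwise comparison is shown above. For large n, the divide-and-conquer algorithm (sort by x, recurse on halves, check the dividing strip) achieves O(n log n).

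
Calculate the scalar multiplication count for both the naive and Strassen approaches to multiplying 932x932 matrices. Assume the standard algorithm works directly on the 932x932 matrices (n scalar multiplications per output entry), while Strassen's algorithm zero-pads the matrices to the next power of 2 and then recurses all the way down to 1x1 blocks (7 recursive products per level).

Matrix multiplication for 932x932 matrices:

Strassen's algorithm requires power-of-2 dimensions. Pad 932x932 to 1024x1024 (next power of 2).

Standard algorithm: 932^3 = 809557568 multiplications
Strassen's algorithm: 7^(log2(1024)) = 7^10 = 282475249 multiplications
Savings: 809557568 - 282475249 = 527082319 multiplications

Standard: 809557568 multiplications (932^3). Strassen: 282475249 multiplications (7^10, after padding to 1024x1024). Strassen reduces 8 recursive multiplications to 7 at each level.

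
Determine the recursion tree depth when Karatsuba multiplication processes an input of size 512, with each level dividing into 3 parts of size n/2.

For divide and conquer with division factor 2:

Problem sizes at each level:
Level 0: 512
Level 1: 256
Level 2: 128
Level 3: 64
Level 4: 32
Level 5: 16
Level 6: 8
Level 7: 4
Level 8: 2
Level 9: 1

The root is level 0 and the size-1 base case is level 9 (the tree spans levels 0 through 9, i.e. 10 levels counting the root), so the depth is the number of divisions: log_2(512) = 9

The recursion tree depth is log_2(512) = 9. At each level, the problem size is divided by 2, so it takes 9 divisions to reduce to a base case of size 1. The algorithm makes 3 recursive calls at each level.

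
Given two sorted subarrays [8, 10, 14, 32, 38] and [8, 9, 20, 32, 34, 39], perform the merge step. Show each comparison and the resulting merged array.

Merging process:

Compare 8 vs 8: take 8 from left. Merged: [8]
Compare 10 vs 8: take 8 from right. Merged: [8, 8]
Compare 10 vs 9: take 9 from right. Merged: [8, 8, 9]
Compare 10 vs 20: take 10 from left. Merged: [8, 8, 9, 10]
Compare 14 vs 20: take 14 from left. Merged: [8, 8, 9, 10, 14]
Compare 32 vs 20: take 20 from right. Merged: [8, 8, 9, 10, 14, 20]
Compare 32 vs 32: take 32 from left. Merged: [8, 8, 9, 10, 14, 20, 32]
Compare 38 vs 32: take 32 from right. Merged: [8, 8, 9, 10, 14, 20, 32, 32]
Compare 38 vs 34: take 34 from right. Merged: [8, 8, 9, 10, 14, 20, 32, 32, 34]
Compare 38 vs 39: take 38 from left. Merged: [8, 8, 9, 10, 14, 20, 32, 32, 34, 38]
Append remaining from right: [39]. Merged: [8, 8, 9, 10, 14, 20, 32, 32, 34, 38, 39]

Final merged array: [8, 8, 9, 10, 14, 20, 32, 32, 34, 38, 39]
Total comparisons: 10

The merged array is [8, 8, 9, 10, 14, 20, 32, 32, 34, 38, 39], requiring 10 comparisons. The merge step runs in O(n) time where n is the total number of elements.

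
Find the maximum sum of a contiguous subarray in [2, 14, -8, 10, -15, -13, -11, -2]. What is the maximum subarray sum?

Using Kadane's algorithm on [2, 14, -8, 10, -15, -13, -11, -2]:

Scanning through the array:
Position 1 (value 14): max_ending_here = 16, max_so_far = 16
Position 2 (value -8): max_ending_here = 8, max_so_far = 16
Position 3 (value 10): max_ending_here = 18, max_so_far = 18
Position 4 (value -15): max_ending_here = 3, max_so_far = 18
Position 5 (value -13): max_ending_here = -10, max_so_far = 18
Position 6 (value -11): max_ending_here = -11, max_so_far = 18
Position 7 (value -2): max_ending_here = -2, max_so_far = 18

Maximum subarray: [2, 14, -8, 10]
Maximum sum: 18

The maximum subarray is [2, 14, -8, 10] with sum 18. This subarray runs from index 0 to index 3.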